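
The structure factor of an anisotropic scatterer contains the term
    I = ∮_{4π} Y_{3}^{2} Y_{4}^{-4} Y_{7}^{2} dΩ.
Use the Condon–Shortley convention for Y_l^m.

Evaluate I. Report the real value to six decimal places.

0.020214

Checks pass: Σm=0; 14 even; l₃=7∈[1,7].
(2·3+1)(2·4+1)(2·7+1) = 945
Δ: 0! 6! 8! / 15! → 1/45045
sum: t=0:+1/20736 = 1/20736
3j²(3 4 7; 0 0 0) = Δ·Π!·Σ² = 35/1287  (sign -1)
sum: t=0:+1/4838400 = 1/4838400
3j²(3 4 7; 2 -4 2) = Δ·Π!·Σ² = 1/5005  (sign -1)
combine: 4πI² = 945·35/1287·1/5005 = 105/20449
take √, sign +1: I = 0.02021407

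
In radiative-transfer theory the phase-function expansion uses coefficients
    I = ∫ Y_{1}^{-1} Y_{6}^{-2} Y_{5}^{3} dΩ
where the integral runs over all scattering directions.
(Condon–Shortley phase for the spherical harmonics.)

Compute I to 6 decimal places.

Checks pass: Σm=0; 12 even; l₃=5∈[5,7].
(2·1+1)(2·6+1)(2·5+1) = 429
Δ: 2! 0! 10! / 13! → 1/858
sum: t=1:−1/14400 = -1/14400
3j²(1 6 5; 0 0 0) = Δ·Π!·Σ² = 6/143  (sign +1)
sum: t=2:+1/161280 = 1/161280
3j²(1 6 5; -1 -2 3) = Δ·Π!·Σ² = 1/143  (sign +1)
combine: 4πI² = 429·6/143·1/143 = 18/143
take √, sign +1: I = 0.10008369

0.100084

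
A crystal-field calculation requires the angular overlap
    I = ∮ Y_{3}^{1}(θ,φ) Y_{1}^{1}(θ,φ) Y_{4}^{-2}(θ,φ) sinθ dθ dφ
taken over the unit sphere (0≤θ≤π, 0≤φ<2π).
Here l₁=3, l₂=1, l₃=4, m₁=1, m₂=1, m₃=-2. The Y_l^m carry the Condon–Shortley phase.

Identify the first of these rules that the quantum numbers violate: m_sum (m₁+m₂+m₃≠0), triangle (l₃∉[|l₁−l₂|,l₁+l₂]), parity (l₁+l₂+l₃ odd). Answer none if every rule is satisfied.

none

azimuthal sum: 1 + 1 − 2 = 0  ✓
2 ≤ 4 ≤ 4 (triangle on l)  ✓
L = 3 + 1 + 4 = 8 (even)  ✓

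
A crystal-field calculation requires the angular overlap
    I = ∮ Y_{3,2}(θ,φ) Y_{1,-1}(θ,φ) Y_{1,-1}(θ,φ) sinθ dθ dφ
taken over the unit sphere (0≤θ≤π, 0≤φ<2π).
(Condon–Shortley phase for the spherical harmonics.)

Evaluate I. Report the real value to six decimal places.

0.000000

|3−1|≤1≤3+1 violated ⇒ I = 0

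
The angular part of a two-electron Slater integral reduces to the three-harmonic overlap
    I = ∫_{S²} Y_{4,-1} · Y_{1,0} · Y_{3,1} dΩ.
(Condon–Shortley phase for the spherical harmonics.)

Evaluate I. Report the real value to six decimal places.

Checks pass: Σm=0; 8 even; l₃=3∈[3,5].
(2·4+1)(2·1+1)(2·3+1) = 189
Δ: 2! 6! 0! / 9! → 1/252
sum: t=1:−1/36 = -1/36
3j²(4 1 3; 0 0 0) = Δ·Π!·Σ² = 4/63  (sign +1)
sum: t=1:−1/48 = -1/48
3j²(4 1 3; -1 0 1) = Δ·Π!·Σ² = 5/84  (sign -1)
combine: 4πI² = 189·4/63·5/84 = 5/7
take √, sign -1: I = -0.23841361

-0.238414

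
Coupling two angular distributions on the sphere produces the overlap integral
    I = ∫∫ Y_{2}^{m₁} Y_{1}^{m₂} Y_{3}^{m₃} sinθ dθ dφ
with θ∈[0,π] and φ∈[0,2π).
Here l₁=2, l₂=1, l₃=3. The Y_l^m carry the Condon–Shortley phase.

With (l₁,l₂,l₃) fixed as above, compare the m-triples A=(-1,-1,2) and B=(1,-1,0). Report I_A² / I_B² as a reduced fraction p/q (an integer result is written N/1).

10/3

l's match ⇒ only the (l;m) 3-j factors differ between A and B.
A: triangle coeff Δ(2,1,3) = 1/105; Σ_t [0,0]: t=0:+1/12 = 1/12; (3j)²=2/21 [(2 1 3; -1 -1 2)], sign=-1
B: triangle coeff Δ(2,1,3) = 1/105; Σ_t [0,0]: t=0:+1/12 = 1/12; (3j)²=1/35 [(2 1 3; 1 -1 0)], sign=-1
I_A²/I_B² = (2/21)/(1/35) = 10/3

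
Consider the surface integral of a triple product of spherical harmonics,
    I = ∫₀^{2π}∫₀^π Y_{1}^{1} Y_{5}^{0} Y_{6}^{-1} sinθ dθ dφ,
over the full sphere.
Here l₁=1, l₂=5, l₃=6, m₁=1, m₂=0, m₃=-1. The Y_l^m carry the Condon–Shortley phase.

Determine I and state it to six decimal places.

-0.187239

Checks pass: Σm=0; 12 even; l₃=6∈[4,6].
(2·1+1)(2·5+1)(2·6+1) = 429
Δ: 0! 2! 10! / 13! → 1/858
sum: t=0:+1/14400 = 1/14400
3j²(1 5 6; 0 0 0) = Δ·Π!·Σ² = 6/143  (sign +1)
sum: t=0:+1/28800 = 1/28800
3j²(1 5 6; 1 0 -1) = Δ·Π!·Σ² = 7/286  (sign -1)
combine: 4πI² = 429·6/143·7/286 = 63/143
take √, sign -1: I = -0.18723944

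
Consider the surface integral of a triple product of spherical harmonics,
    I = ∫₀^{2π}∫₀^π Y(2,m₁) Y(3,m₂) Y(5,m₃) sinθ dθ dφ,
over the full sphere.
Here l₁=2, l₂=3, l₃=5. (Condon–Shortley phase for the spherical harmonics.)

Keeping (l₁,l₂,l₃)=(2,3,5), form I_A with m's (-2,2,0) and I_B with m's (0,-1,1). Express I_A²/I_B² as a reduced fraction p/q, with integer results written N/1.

1/18

Shared (l₁,l₂,l₃)=(2,3,5): N and (l;000)² cancel in I_A²/I_B².
A: Δ = 0!·4!·6!/11! = 1/2310; Racah Σ t=0..0: t=0:+1/2880 = 1/2880; ⇒ 3j(2 3 5; -2 2 0)² = 1/462, sgn -1
B: Δ = 0!·4!·6!/11! = 1/2310; Racah Σ t=0..0: t=0:+1/192 = 1/192; ⇒ 3j(2 3 5; 0 -1 1)² = 3/77, sgn +1
I_A²/I_B² = (1/462)/(3/77) = 1/18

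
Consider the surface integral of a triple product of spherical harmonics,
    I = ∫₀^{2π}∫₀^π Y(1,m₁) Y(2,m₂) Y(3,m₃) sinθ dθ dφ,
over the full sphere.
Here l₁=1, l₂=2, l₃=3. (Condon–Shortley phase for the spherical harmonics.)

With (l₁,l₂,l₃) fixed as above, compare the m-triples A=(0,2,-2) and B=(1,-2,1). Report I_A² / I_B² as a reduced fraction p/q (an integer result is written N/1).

5/1

l's match ⇒ only the (l;m) 3-j factors differ between A and B.
A: triangle coeff Δ(1,2,3) = 1/105; Σ_t [0,0]: t=0:+1/24 = 1/24; (3j)²=1/21 [(1 2 3; 0 2 -2)], sign=-1
B: triangle coeff Δ(1,2,3) = 1/105; Σ_t [0,0]: t=0:+1/48 = 1/48; (3j)²=1/105 [(1 2 3; 1 -2 1)], sign=+1
I_A²/I_B² = (1/21)/(1/105) = 5/1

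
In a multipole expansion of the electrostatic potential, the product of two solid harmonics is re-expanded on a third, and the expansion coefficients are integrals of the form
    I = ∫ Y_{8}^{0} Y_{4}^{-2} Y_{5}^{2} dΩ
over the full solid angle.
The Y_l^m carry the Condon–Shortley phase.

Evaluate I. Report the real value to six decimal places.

l₁+l₂+l₃=17 is odd: 3j(l;000)=0 ⇒ I=0

0.000000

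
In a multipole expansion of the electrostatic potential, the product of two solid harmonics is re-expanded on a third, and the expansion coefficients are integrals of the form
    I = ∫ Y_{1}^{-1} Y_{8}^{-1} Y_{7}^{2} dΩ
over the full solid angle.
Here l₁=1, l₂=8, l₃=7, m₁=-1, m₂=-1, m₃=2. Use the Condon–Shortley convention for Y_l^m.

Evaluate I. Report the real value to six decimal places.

-0.140215

m-sum 0 ✓  L=16 even ✓  7≤7≤9 ✓
Π(2lᵢ+1) = 3×17×15 = 765
triangle coeff Δ(1,8,7) = 1/2040
Σ_t [1,1]: t=1:−1/25401600 = -1/25401600
(3j)²=8/255 [(1 8 7; 0 0 0)], sign=+1
Σ_t [2,2]: t=2:+1/87091200 = 1/87091200
(3j)²=7/680 [(1 8 7; -1 -1 2)], sign=-1
⇒ 4πI² = 21/85
I = (-1)√(21/85/(4π)) = -0.14021525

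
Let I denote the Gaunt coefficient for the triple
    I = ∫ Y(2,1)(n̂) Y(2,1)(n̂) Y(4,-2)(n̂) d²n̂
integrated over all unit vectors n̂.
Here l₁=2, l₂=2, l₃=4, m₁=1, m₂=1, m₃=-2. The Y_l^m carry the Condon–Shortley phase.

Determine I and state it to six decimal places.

0.254875

Rules hold: Σm=0, L=8 even, 0≤4≤4.
N = 5·5·9 = 225
Δ = 0!·4!·4!/9! = 1/630
Racah Σ t=0..0: t=0:+1/16 = 1/16
⇒ 3j(2 2 4; 0 0 0)² = 2/35, sgn +1
Racah Σ t=0..0: t=0:+1/36 = 1/36
⇒ 3j(2 2 4; 1 1 -2)² = 4/63, sgn +1
4πI² = N·(3j₀)²·(3jₘ)² = 40/49
I = +1·√(0.816327/4π) = 0.25487487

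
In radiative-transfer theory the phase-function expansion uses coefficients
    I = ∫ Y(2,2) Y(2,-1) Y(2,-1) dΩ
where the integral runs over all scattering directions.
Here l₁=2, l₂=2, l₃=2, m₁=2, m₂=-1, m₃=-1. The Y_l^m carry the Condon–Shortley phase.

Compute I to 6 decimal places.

Rules hold: Σm=0, L=6 even, 0≤2≤4.
N = 5·5·5 = 125
Δ = 2!·2!·2!/7! = 1/630
Racah Σ t=0..2: t=0:+1/8 t=1:−1/1 t=2:+1/8 = -3/4
⇒ 3j(2 2 2; 0 0 0)² = 2/35, sgn -1
Racah Σ t=0..0: t=0:+1/4 = 1/4
⇒ 3j(2 2 2; 2 -1 -1)² = 3/35, sgn -1
4πI² = N·(3j₀)²·(3jₘ)² = 30/49
I = +1·√(0.612245/4π) = 0.22072812

0.220728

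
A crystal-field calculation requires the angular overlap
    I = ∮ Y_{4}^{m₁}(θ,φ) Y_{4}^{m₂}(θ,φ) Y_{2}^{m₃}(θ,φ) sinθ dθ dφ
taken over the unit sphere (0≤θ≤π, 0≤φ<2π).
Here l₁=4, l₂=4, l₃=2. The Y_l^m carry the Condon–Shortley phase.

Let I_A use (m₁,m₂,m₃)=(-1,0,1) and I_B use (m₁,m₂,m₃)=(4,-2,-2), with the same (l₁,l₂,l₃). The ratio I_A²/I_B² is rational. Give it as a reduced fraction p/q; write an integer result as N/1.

Shared (l₁,l₂,l₃)=(4,4,2): N and (l;000)² cancel in I_A²/I_B².
A: Δ = 6!·2!·2!/11! = 1/13860; Racah Σ t=3..4: t=3:−1/72 t=4:+1/96 = -1/288; ⇒ 3j(4 4 2; -1 0 1)² = 1/462, sgn +1
B: Δ = 6!·2!·2!/11! = 1/13860; Racah Σ t=0..0: t=0:+1/2880 = 1/2880; ⇒ 3j(4 4 2; 4 -2 -2)² = 2/165, sgn +1
I_A²/I_B² = (1/462)/(2/165) = 5/28

5/28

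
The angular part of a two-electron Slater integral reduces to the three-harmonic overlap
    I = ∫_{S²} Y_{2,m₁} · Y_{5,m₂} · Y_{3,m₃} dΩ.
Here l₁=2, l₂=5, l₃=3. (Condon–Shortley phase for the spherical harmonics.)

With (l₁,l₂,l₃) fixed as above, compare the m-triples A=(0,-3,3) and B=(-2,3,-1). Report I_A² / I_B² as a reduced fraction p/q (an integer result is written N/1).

l's match ⇒ only the (l;m) 3-j factors differ between A and B.
A: triangle coeff Δ(2,5,3) = 1/2310; Σ_t [2,2]: t=2:+1/2880 = 1/2880; (3j)²=2/165 [(2 5 3; 0 -3 3)], sign=+1
B: triangle coeff Δ(2,5,3) = 1/2310; Σ_t [4,4]: t=4:+1/1152 = 1/1152; (3j)²=1/33 [(2 5 3; -2 3 -1)], sign=+1
I_A²/I_B² = (2/165)/(1/33) = 2/5

2/5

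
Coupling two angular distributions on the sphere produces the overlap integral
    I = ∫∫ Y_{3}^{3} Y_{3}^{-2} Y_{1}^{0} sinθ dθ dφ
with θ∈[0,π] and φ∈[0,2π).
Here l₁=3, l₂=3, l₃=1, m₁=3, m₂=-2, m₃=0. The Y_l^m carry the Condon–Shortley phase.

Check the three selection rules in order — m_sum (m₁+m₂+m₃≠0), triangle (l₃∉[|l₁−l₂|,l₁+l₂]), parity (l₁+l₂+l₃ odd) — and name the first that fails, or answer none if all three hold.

m₁+m₂+m₃ = 3 − 2 + 0 = 1  ✗
triangle: |3−3|=0 ≤ l₃=1 ≤ 3+3=6
parity: l₁+l₂+l₃ = 7 is odd

m_sum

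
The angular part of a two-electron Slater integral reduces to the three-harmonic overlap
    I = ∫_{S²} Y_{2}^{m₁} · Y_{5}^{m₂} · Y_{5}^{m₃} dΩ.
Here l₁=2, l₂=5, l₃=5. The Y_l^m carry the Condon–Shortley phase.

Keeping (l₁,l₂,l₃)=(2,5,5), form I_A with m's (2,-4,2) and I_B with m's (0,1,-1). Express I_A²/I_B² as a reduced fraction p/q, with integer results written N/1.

Shared (l₁,l₂,l₃)=(2,5,5): N and (l;000)² cancel in I_A²/I_B².
A: Δ = 2!·2!·8!/13! = 1/38610; Racah Σ t=0..0: t=0:+1/20160 = 1/20160; ⇒ 3j(2 5 5; 2 -4 2)² = 12/715, sgn -1
B: Δ = 2!·2!·8!/13! = 1/38610; Racah Σ t=0..2: t=0:+1/5760 t=1:−1/720 t=2:+1/2304 = -1/1280; ⇒ 3j(2 5 5; 0 1 -1)² = 27/1430, sgn -1
I_A²/I_B² = (12/715)/(27/1430) = 8/9

8/9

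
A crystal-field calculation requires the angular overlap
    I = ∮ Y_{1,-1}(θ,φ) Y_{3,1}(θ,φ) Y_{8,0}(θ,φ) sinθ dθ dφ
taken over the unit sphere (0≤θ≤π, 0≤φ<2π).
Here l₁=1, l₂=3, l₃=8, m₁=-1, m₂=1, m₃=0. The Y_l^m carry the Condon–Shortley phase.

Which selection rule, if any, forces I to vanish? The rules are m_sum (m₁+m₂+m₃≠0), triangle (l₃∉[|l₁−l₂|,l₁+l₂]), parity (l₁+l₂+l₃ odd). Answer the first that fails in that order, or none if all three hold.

triangle

azimuthal sum: -1 + 1 + 0 = 0  ✓
2 ≤ 8 ≤ 4 (triangle on l)  ✗
L = 1 + 3 + 8 = 12 (even)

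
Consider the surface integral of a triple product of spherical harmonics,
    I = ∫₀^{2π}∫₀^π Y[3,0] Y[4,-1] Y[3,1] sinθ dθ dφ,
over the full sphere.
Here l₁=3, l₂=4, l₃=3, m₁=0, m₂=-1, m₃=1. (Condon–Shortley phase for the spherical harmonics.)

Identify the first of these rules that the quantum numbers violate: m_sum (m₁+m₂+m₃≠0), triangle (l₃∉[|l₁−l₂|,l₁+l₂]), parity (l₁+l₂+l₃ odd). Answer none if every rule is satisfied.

none

azimuthal sum: 0 − 1 + 1 = 0  ✓
1 ≤ 3 ≤ 7 (triangle on l)  ✓
L = 3 + 4 + 3 = 10 (even)  ✓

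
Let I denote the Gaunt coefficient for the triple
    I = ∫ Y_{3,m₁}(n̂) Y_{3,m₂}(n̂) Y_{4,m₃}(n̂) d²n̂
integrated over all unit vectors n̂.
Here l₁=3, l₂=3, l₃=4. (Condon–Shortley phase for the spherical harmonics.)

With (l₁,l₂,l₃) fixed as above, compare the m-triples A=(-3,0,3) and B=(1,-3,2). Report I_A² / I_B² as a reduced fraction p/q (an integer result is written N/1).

7/6

Shared (l₁,l₂,l₃)=(3,3,4): N and (l;000)² cancel in I_A²/I_B².
A: Δ = 2!·4!·4!/11! = 1/34650; Racah Σ t=2..2: t=2:+1/288 = 1/288; ⇒ 3j(3 3 4; -3 0 3)² = 1/22, sgn -1
B: Δ = 2!·4!·4!/11! = 1/34650; Racah Σ t=0..0: t=0:+1/192 = 1/192; ⇒ 3j(3 3 4; 1 -3 2)² = 3/77, sgn +1
I_A²/I_B² = (1/22)/(3/77) = 7/6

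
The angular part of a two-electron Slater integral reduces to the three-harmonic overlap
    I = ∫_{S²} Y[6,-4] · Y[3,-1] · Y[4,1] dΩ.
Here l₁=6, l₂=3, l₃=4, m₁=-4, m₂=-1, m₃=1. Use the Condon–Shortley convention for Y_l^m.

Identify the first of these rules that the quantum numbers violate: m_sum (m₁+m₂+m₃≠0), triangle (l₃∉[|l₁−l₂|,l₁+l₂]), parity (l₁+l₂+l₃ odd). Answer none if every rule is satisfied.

m_sum

m₁+m₂+m₃ = -4 − 1 + 1 = -4  ✗
triangle: |6−3|=3 ≤ l₃=4 ≤ 6+3=9
parity: l₁+l₂+l₃ = 13 is odd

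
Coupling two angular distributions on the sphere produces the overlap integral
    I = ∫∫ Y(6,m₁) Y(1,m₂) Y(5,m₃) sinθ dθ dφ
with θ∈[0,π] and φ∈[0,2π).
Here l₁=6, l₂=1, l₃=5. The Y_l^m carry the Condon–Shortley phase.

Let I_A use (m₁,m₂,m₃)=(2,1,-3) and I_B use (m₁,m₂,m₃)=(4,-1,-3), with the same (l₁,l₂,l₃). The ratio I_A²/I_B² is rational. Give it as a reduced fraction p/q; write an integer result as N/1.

Shared (l₁,l₂,l₃)=(6,1,5): N and (l;000)² cancel in I_A²/I_B².
A: Δ = 2!·10!·0!/13! = 1/858; Racah Σ t=2..2: t=2:+1/161280 = 1/161280; ⇒ 3j(6 1 5; 2 1 -3)² = 1/143, sgn +1
B: Δ = 2!·10!·0!/13! = 1/858; Racah Σ t=0..0: t=0:+1/161280 = 1/161280; ⇒ 3j(6 1 5; 4 -1 -3)² = 15/286, sgn +1
I_A²/I_B² = (1/143)/(15/286) = 2/15

2/15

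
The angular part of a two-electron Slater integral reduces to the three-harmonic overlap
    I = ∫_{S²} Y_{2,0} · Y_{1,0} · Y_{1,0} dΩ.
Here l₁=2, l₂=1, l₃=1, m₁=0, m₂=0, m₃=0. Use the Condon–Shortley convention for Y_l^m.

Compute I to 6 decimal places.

0.252313

Rules hold: Σm=0, L=4 even, 1≤1≤3.
N = 5·3·3 = 45
Δ = 2!·2!·0!/5! = 1/30
Racah Σ t=1..1: t=1:−1/1 = -1/1
⇒ 3j(2 1 1; 0 0 0)² = 2/15, sgn +1
(m-triple is (0,0,0) — same symbol as above.)
4πI² = N·(3j₀)²·(3jₘ)² = 4/5
I = +1·√(0.8/4π) = 0.25231325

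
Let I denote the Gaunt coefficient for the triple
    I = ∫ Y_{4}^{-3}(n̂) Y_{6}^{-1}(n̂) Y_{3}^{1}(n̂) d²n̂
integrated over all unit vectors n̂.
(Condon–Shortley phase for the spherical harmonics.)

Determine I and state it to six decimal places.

0.000000

-3 − 1 + 1 = -3 ≠ 0: azimuthal integral kills it; I = 0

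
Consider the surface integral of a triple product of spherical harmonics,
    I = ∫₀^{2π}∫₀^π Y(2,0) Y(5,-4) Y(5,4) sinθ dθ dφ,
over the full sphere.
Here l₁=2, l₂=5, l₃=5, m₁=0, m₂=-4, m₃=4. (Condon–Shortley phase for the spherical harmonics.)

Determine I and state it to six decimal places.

Rules hold: Σm=0, L=12 even, 3≤5≤7.
N = 5·11·11 = 605
Δ = 2!·2!·8!/13! = 1/38610
Racah Σ t=0..2: t=0:+1/2880 t=1:−1/576 t=2:+1/2880 = -1/960
⇒ 3j(2 5 5; 0 0 0)² = 10/429, sgn +1
Racah Σ t=0..1: t=0:+1/20160 t=1:−1/40320 = 1/40320
⇒ 3j(2 5 5; 0 -4 4)² = 6/715, sgn -1
4πI² = N·(3j₀)²·(3jₘ)² = 20/169
I = -1·√(0.118343/4π) = -0.09704356

-0.097044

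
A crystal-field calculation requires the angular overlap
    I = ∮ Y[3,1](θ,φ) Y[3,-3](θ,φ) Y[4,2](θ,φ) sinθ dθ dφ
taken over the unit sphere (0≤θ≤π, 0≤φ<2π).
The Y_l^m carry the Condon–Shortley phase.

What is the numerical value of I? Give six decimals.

-0.188451

Rules hold: Σm=0, L=10 even, 0≤4≤6.
N = 7·7·9 = 441
Δ = 2!·4!·4!/11! = 1/34650
Racah Σ t=0..2: t=0:+1/72 t=1:−1/16 t=2:+1/72 = -5/144
⇒ 3j(3 3 4; 0 0 0)² = 2/77, sgn -1
Racah Σ t=0..0: t=0:+1/192 = 1/192
⇒ 3j(3 3 4; 1 -3 2)² = 3/77, sgn +1
4πI² = N·(3j₀)²·(3jₘ)² = 54/121
I = -1·√(0.446281/4π) = -0.18845135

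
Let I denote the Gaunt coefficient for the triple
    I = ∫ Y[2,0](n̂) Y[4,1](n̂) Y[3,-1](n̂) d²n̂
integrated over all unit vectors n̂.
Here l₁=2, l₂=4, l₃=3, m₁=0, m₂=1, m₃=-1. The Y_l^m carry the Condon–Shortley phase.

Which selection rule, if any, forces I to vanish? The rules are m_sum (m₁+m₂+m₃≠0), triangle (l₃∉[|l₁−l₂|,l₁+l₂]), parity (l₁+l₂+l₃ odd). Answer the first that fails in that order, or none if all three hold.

parity

azimuthal sum: 0 + 1 − 1 = 0  ✓
2 ≤ 3 ≤ 6 (triangle on l)  ✓
L = 2 + 4 + 3 = 9 (odd)  ✗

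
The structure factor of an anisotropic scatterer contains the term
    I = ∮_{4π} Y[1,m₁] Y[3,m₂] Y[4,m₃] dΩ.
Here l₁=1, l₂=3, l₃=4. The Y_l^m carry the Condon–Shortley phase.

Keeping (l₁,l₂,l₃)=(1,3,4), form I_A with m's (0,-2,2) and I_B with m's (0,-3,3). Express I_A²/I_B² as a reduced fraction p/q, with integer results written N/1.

l's match ⇒ only the (l;m) 3-j factors differ between A and B.
A: triangle coeff Δ(1,3,4) = 1/252; Σ_t [0,0]: t=0:+1/120 = 1/120; (3j)²=1/21 [(1 3 4; 0 -2 2)], sign=+1
B: triangle coeff Δ(1,3,4) = 1/252; Σ_t [0,0]: t=0:+1/720 = 1/720; (3j)²=1/36 [(1 3 4; 0 -3 3)], sign=-1
I_A²/I_B² = (1/21)/(1/36) = 12/7

12/7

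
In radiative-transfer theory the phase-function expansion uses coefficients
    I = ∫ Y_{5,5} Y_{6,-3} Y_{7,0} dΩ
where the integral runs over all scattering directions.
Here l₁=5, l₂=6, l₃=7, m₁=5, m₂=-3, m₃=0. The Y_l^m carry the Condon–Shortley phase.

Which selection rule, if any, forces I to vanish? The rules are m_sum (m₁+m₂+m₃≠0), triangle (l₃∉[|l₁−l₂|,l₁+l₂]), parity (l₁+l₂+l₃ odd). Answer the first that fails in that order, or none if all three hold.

Σmᵢ = 2  ✗
l₃∈[|l₁−l₂|,l₁+l₂]=[1,11], have l₃=7
Σlᵢ = 18 ⇒ even

m_sum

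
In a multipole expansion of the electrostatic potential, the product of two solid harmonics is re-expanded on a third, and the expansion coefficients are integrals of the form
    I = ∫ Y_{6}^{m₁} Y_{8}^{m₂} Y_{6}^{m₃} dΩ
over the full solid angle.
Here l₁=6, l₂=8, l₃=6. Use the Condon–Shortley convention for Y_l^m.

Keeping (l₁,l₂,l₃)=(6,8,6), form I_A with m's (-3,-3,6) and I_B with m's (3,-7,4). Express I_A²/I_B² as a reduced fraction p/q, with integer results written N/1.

77/26

l's match ⇒ only the (l;m) 3-j factors differ between A and B.
A: triangle coeff Δ(6,8,6) = 1/1309458150; Σ_t [5,5]: t=5:−1/696729600 = -1/696729600; (3j)²=33/4199 [(6 8 6; -3 -3 6)], sign=-1
B: triangle coeff Δ(6,8,6) = 1/1309458150; Σ_t [0,1]: t=0:+1/1219276800 t=1:−1/812851200 = -1/2438553600; (3j)²=6/2261 [(6 8 6; 3 -7 4)], sign=-1
I_A²/I_B² = (33/4199)/(6/2261) = 77/26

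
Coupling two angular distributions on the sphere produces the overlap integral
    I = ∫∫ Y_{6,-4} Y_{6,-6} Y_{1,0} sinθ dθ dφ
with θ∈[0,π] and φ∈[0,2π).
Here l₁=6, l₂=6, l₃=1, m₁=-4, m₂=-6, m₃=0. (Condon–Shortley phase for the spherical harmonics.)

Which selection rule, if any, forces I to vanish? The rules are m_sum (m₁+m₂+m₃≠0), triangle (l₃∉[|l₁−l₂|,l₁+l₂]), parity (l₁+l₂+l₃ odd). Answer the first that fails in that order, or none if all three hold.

azimuthal sum: -4 − 6 + 0 = -10  ✗
0 ≤ 1 ≤ 12 (triangle on l)
L = 6 + 6 + 1 = 13 (odd)

m_sum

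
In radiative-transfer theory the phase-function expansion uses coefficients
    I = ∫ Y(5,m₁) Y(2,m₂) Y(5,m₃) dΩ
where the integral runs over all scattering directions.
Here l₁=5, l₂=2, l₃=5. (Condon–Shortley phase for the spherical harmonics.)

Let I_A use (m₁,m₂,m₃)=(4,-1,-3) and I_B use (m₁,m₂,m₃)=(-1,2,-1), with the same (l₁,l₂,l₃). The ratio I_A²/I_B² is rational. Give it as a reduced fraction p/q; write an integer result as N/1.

Shared (l₁,l₂,l₃)=(5,2,5): N and (l;000)² cancel in I_A²/I_B².
A: Δ = 2!·8!·2!/13! = 1/38610; Racah Σ t=0..1: t=0:+1/10080 t=1:−1/80640 = 1/11520; ⇒ 3j(5 2 5; 4 -1 -3)² = 49/1430, sgn +1
B: Δ = 2!·8!·2!/13! = 1/38610; Racah Σ t=2..2: t=2:+1/2304 = 1/2304; ⇒ 3j(5 2 5; -1 2 -1)² = 5/143, sgn +1
I_A²/I_B² = (49/1430)/(5/143) = 49/50

49/50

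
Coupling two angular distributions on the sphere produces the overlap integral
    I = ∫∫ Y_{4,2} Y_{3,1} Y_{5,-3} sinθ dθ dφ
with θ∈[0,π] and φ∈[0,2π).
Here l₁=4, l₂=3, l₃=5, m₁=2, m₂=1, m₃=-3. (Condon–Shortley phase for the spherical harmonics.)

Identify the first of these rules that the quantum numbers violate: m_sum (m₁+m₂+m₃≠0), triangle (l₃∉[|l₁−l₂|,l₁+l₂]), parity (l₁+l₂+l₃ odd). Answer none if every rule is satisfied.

Σmᵢ = 0  ✓
l₃∈[|l₁−l₂|,l₁+l₂]=[1,7], have l₃=5  ✓
Σlᵢ = 12 ⇒ even  ✓

none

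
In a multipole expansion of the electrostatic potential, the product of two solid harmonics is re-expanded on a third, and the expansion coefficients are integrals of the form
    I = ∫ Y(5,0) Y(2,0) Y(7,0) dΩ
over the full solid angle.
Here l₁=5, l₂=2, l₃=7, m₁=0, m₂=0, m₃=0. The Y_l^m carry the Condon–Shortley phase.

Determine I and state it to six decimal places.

m-sum 0 ✓  L=14 even ✓  3≤7≤7 ✓
Π(2lᵢ+1) = 11×5×15 = 825
triangle coeff Δ(5,2,7) = 1/15015
Σ_t [0,0]: t=0:+1/57600 = 1/57600
(3j)²=21/715 [(5 2 7; 0 0 0)], sign=-1
(m-triple is (0,0,0) — same symbol as above.)
⇒ 4πI² = 1323/1859
I = (+1)√(1323/1859/(4π)) = 0.23797717

0.237977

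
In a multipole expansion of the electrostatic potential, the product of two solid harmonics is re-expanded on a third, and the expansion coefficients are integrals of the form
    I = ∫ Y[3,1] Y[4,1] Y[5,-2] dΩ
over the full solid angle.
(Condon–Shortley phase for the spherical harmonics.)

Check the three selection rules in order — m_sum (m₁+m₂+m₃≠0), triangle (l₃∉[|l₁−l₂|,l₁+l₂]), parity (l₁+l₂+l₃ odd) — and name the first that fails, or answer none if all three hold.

none

azimuthal sum: 1 + 1 − 2 = 0  ✓
1 ≤ 5 ≤ 7 (triangle on l)  ✓
L = 3 + 4 + 5 = 12 (even)  ✓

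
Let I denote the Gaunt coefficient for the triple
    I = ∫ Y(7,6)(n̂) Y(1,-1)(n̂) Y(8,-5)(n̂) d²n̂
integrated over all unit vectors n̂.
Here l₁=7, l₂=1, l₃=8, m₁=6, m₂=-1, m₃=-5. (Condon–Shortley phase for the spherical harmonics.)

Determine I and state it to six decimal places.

-0.052996

m-sum 0 ✓  L=16 even ✓  6≤8≤8 ✓
Π(2lᵢ+1) = 15×3×17 = 765
triangle coeff Δ(7,1,8) = 1/2040
Σ_t [0,0]: t=0:+1/25401600 = 1/25401600
(3j)²=8/255 [(7 1 8; 0 0 0)], sign=+1
Σ_t [0,0]: t=0:+1/12454041600 = 1/12454041600
(3j)²=1/680 [(7 1 8; 6 -1 -5)], sign=-1
⇒ 4πI² = 3/85
I = (-1)√(3/85/(4π)) = -0.05299638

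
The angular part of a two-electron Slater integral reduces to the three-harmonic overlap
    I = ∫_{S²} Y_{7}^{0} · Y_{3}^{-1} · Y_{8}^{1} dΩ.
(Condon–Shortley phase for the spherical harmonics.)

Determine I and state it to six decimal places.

Checks pass: Σm=0; 18 even; l₃=8∈[4,10].
(2·7+1)(2·3+1)(2·8+1) = 1785
Δ: 2! 12! 4! / 19! → 1/5290740
sum: t=0:+1/7257600 t=1:−1/2073600 t=2:+1/7257600 = -1/4838400
3j²(7 3 8; 0 0 0) = Δ·Π!·Σ² = 252/20995  (sign -1)
sum: t=0:+1/4838400 t=1:−1/3110400 t=2:+1/29030400 = -1/12441600
3j²(7 3 8; 0 -1 1) = Δ·Π!·Σ² = 343/125970  (sign +1)
combine: 4πI² = 1785·252/20995·343/125970 = 302526/5185765
take √, sign -1: I = -0.06813496

-0.068135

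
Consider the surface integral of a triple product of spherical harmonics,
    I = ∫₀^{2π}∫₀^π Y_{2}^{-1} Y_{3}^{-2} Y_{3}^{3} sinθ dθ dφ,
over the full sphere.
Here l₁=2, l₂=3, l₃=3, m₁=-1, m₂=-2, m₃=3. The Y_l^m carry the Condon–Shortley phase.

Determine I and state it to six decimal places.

Checks pass: Σm=0; 8 even; l₃=3∈[1,5].
(2·2+1)(2·3+1)(2·3+1) = 245
Δ: 2! 2! 4! / 9! → 1/3780
sum: t=0:+1/24 t=1:−1/4 t=2:+1/24 = -1/6
3j²(2 3 3; 0 0 0) = Δ·Π!·Σ² = 4/105  (sign +1)
sum: t=1:−1/48 = -1/48
3j²(2 3 3; -1 -2 3) = Δ·Π!·Σ² = 5/84  (sign -1)
combine: 4πI² = 245·4/105·5/84 = 5/9
take √, sign -1: I = -0.21026104

-0.210261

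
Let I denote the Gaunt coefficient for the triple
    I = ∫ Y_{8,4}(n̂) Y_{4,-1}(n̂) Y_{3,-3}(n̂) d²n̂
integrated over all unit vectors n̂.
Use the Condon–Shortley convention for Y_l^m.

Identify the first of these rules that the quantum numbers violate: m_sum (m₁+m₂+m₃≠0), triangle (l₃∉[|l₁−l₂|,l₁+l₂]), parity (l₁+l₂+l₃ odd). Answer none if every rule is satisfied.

m₁+m₂+m₃ = 4 − 1 − 3 = 0  ✓
triangle: |8−4|=4 ≤ l₃=3 ≤ 8+4=12  ✗
parity: l₁+l₂+l₃ = 15 is odd

triangle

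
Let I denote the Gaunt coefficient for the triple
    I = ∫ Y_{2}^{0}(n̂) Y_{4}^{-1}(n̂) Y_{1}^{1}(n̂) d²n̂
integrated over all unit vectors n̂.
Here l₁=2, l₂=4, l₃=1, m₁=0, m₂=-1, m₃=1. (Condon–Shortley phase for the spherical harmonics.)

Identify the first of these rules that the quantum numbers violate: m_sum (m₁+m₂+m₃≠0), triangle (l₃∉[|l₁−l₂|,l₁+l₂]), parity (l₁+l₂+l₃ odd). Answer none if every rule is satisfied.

triangle

azimuthal sum: 0 − 1 + 1 = 0  ✓
2 ≤ 1 ≤ 6 (triangle on l)  ✗
L = 2 + 4 + 1 = 7 (odd)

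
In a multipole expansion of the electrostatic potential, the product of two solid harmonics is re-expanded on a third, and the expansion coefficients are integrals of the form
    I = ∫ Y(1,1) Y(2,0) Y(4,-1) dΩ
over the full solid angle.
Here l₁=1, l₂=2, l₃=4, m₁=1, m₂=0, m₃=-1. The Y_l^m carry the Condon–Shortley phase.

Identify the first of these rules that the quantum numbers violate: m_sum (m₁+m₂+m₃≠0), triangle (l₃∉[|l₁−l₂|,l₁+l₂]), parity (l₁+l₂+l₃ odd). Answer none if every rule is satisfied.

triangle

azimuthal sum: 1 + 0 − 1 = 0  ✓
1 ≤ 4 ≤ 3 (triangle on l)  ✗
L = 1 + 2 + 4 = 7 (odd)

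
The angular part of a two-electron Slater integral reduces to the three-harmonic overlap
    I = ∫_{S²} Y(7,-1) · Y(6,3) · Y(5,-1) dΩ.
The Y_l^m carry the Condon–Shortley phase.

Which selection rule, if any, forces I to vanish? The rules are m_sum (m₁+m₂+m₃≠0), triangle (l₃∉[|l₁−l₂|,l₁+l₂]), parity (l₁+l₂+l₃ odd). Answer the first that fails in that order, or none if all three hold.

azimuthal sum: -1 + 3 − 1 = 1  ✗
1 ≤ 5 ≤ 13 (triangle on l)
L = 7 + 6 + 5 = 18 (even)

m_sum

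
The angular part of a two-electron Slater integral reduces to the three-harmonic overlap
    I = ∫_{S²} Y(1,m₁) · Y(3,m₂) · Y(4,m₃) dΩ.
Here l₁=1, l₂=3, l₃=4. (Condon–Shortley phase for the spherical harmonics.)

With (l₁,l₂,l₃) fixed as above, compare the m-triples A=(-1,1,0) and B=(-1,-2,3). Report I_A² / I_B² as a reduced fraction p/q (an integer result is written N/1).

Shared (l₁,l₂,l₃)=(1,3,4): N and (l;000)² cancel in I_A²/I_B².
A: Δ = 0!·2!·6!/9! = 1/252; Racah Σ t=0..0: t=0:+1/96 = 1/96; ⇒ 3j(1 3 4; -1 1 0)² = 1/42, sgn +1
B: Δ = 0!·2!·6!/9! = 1/252; Racah Σ t=0..0: t=0:+1/240 = 1/240; ⇒ 3j(1 3 4; -1 -2 3)² = 1/12, sgn -1
I_A²/I_B² = (1/42)/(1/12) = 2/7

2/7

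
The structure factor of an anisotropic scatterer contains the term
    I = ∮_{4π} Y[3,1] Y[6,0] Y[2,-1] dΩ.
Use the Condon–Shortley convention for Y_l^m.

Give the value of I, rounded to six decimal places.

|3−6|≤2≤3+6 violated ⇒ I = 0

0.000000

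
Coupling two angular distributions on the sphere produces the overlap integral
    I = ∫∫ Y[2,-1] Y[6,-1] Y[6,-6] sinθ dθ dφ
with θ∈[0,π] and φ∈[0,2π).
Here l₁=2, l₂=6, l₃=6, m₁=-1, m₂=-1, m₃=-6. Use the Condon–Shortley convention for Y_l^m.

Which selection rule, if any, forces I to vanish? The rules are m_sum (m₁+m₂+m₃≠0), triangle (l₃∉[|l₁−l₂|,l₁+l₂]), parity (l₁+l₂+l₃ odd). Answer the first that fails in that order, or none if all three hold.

azimuthal sum: -1 − 1 − 6 = -8  ✗
4 ≤ 6 ≤ 8 (triangle on l)
L = 2 + 6 + 6 = 14 (even)

m_sum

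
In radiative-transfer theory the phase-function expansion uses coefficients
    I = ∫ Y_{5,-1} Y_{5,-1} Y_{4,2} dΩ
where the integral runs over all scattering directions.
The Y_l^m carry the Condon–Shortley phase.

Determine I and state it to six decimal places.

Checks pass: Σm=0; 14 even; l₃=4∈[0,10].
(2·5+1)(2·5+1)(2·4+1) = 1089
Δ: 6! 4! 4! / 15! → 1/3153150
sum: t=1:−1/69120 t=2:+1/1728 t=3:−1/576 t=4:+1/1728 t=5:−1/69120 = -7/11520
3j²(5 5 4; 0 0 0) = Δ·Π!·Σ² = 2/143  (sign -1)
sum: t=2:+1/4608 t=3:−1/1296 t=4:+1/4608 = -7/20736
3j²(5 5 4; -1 -1 2) = Δ·Π!·Σ² = 20/1287  (sign -1)
combine: 4πI² = 1089·2/143·20/1287 = 40/169
take √, sign +1: I = 0.13724032

0.137240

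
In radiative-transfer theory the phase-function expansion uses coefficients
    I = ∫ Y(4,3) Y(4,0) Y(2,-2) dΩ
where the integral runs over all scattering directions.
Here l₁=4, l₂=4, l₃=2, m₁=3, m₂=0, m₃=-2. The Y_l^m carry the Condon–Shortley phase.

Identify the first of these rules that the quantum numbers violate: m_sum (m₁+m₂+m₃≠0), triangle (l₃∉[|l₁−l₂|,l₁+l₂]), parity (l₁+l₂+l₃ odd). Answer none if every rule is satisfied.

m_sum

azimuthal sum: 3 + 0 − 2 = 1  ✗
0 ≤ 2 ≤ 8 (triangle on l)
L = 4 + 4 + 2 = 10 (even)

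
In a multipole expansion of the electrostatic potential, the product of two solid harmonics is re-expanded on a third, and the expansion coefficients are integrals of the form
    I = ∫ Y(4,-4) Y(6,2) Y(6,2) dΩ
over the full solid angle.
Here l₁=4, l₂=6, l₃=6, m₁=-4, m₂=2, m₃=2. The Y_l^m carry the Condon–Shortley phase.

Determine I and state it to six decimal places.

Rules hold: Σm=0, L=16 even, 2≤6≤10.
N = 9·13·13 = 1521
Δ = 4!·4!·8!/17! = 1/15315300
Racah Σ t=0..4: t=0:+1/829440 t=1:−1/25920 t=2:+1/9216 t=3:−1/25920 t=4:+1/829440 = 7/207360
⇒ 3j(4 6 6; 0 0 0)² = 28/2431, sgn +1
Racah Σ t=4..4: t=4:+1/331776 = 1/331776
⇒ 3j(4 6 6; -4 2 2)² = 490/21879, sgn +1
4πI² = N·(3j₀)²·(3jₘ)² = 13720/34969
I = +1·√(0.392348/4π) = 0.17669755

0.176698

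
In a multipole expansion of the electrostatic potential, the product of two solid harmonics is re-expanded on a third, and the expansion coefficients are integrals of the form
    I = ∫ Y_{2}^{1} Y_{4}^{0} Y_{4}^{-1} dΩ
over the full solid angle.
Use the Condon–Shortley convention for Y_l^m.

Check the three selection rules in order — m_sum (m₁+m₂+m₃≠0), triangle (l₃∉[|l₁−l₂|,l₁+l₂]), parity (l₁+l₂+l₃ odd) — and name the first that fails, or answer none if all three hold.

none

azimuthal sum: 1 + 0 − 1 = 0  ✓
2 ≤ 4 ≤ 6 (triangle on l)  ✓
L = 2 + 4 + 4 = 10 (even)  ✓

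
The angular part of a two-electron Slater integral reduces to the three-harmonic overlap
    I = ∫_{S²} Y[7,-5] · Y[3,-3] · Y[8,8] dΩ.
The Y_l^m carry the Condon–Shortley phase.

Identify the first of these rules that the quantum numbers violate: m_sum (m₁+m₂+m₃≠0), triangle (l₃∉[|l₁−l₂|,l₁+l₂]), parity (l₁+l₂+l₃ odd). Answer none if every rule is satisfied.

Σmᵢ = 0  ✓
l₃∈[|l₁−l₂|,l₁+l₂]=[4,10], have l₃=8  ✓
Σlᵢ = 18 ⇒ even  ✓

none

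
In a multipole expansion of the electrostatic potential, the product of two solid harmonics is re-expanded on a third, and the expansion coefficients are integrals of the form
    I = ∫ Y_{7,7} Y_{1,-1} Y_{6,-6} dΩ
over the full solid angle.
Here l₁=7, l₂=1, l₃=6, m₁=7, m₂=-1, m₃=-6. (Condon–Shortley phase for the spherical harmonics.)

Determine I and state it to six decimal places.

-0.333779

m-sum 0 ✓  L=14 even ✓  6≤6≤8 ✓
Π(2lᵢ+1) = 15×3×13 = 585
triangle coeff Δ(7,1,6) = 1/1365
Σ_t [1,1]: t=1:−1/518400 = -1/518400
(3j)²=7/195 [(7 1 6; 0 0 0)], sign=-1
Σ_t [0,0]: t=0:+1/958003200 = 1/958003200
(3j)²=1/15 [(7 1 6; 7 -1 -6)], sign=+1
⇒ 4πI² = 7/5
I = (-1)√(7/5/(4π)) = -0.33377906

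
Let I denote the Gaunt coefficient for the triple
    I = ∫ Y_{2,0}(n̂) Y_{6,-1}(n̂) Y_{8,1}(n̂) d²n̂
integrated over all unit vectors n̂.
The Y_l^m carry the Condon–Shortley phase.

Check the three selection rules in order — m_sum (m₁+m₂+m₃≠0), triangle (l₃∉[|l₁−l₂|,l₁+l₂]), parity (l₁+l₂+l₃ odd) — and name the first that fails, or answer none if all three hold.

none

Σmᵢ = 0  ✓
l₃∈[|l₁−l₂|,l₁+l₂]=[4,8], have l₃=8  ✓
Σlᵢ = 16 ⇒ even  ✓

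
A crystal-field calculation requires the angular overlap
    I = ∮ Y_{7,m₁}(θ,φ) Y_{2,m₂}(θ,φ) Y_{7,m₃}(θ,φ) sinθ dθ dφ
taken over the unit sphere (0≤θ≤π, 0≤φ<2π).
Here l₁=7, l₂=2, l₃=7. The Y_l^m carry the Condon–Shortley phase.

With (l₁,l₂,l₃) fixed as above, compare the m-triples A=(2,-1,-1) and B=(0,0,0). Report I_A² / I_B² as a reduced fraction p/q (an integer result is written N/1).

Shared (l₁,l₂,l₃)=(7,2,7): N and (l;000)² cancel in I_A²/I_B².
A: Δ = 2!·12!·2!/17! = 1/185640; Racah Σ t=0..1: t=0:+1/1209600 t=1:−1/1935360 = 1/3225600; ⇒ 3j(7 2 7; 2 -1 -1)² = 243/61880, sgn +1
B: Δ = 2!·12!·2!/17! = 1/185640; Racah Σ t=0..2: t=0:+1/2419200 t=1:−1/518400 t=2:+1/2419200 = -1/907200; ⇒ 3j(7 2 7; 0 0 0)² = 56/3315, sgn +1
I_A²/I_B² = (243/61880)/(56/3315) = 729/3136

729/3136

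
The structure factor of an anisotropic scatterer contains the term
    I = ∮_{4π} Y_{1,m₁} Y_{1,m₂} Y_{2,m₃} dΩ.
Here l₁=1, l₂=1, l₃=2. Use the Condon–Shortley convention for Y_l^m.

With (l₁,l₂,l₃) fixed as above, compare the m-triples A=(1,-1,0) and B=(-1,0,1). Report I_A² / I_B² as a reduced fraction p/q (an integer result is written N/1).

Shared (l₁,l₂,l₃)=(1,1,2): N and (l;000)² cancel in I_A²/I_B².
A: Δ = 0!·2!·2!/5! = 1/30; Racah Σ t=0..0: t=0:+1/4 = 1/4; ⇒ 3j(1 1 2; 1 -1 0)² = 1/30, sgn +1
B: Δ = 0!·2!·2!/5! = 1/30; Racah Σ t=0..0: t=0:+1/2 = 1/2; ⇒ 3j(1 1 2; -1 0 1)² = 1/10, sgn -1
I_A²/I_B² = (1/30)/(1/10) = 1/3

1/3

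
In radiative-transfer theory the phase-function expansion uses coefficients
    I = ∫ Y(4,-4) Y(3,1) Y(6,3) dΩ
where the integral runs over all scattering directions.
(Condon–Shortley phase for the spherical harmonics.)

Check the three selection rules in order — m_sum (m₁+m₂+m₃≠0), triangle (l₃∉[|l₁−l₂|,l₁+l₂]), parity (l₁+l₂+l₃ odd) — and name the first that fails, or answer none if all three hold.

parity

azimuthal sum: -4 + 1 + 3 = 0  ✓
1 ≤ 6 ≤ 7 (triangle on l)  ✓
L = 4 + 3 + 6 = 13 (odd)  ✗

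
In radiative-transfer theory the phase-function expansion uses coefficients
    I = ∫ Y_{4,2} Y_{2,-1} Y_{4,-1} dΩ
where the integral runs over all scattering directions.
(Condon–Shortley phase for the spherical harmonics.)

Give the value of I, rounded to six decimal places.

Rules hold: Σm=0, L=10 even, 2≤4≤6.
N = 9·5·9 = 405
Δ = 2!·6!·2!/11! = 1/13860
Racah Σ t=0..2: t=0:+1/192 t=1:−1/36 t=2:+1/192 = -5/288
⇒ 3j(4 2 4; 0 0 0)² = 20/693, sgn -1
Racah Σ t=0..1: t=0:+1/96 t=1:−1/240 = 1/160
⇒ 3j(4 2 4; 2 -1 -1)² = 27/1540, sgn -1
4πI² = N·(3j₀)²·(3jₘ)² = 1215/5929
I = +1·√(0.204925/4π) = 0.12770047

0.127700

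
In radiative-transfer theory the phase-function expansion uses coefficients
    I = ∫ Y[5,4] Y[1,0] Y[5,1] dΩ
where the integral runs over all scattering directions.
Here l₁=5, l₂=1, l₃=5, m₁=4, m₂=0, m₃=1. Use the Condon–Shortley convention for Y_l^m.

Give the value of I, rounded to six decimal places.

0.000000

m-sum = 4 + 0 + 1 = 5 ≠ 0 ⇒ I = 0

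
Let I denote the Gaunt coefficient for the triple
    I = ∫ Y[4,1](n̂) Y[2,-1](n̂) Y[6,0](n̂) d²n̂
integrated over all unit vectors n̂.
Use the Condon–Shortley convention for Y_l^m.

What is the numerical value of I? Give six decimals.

Checks pass: Σm=0; 12 even; l₃=6∈[2,6].
(2·4+1)(2·2+1)(2·6+1) = 585
Δ: 0! 8! 4! / 13! → 1/6435
sum: t=0:+1/2304 = 1/2304
3j²(4 2 6; 0 0 0) = Δ·Π!·Σ² = 5/143  (sign +1)
sum: t=0:+1/4320 = 1/4320
3j²(4 2 6; 1 -1 0) = Δ·Π!·Σ² = 8/429  (sign +1)
combine: 4πI² = 585·5/143·8/429 = 600/1573
take √, sign +1: I = 0.17422334

0.174223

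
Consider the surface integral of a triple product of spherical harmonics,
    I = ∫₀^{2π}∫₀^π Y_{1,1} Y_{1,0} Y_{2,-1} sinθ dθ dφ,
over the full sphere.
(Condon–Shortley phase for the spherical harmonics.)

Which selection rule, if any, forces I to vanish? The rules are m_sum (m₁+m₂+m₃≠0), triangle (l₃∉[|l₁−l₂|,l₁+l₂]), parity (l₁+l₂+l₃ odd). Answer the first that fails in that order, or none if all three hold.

Σmᵢ = 0  ✓
l₃∈[|l₁−l₂|,l₁+l₂]=[0,2], have l₃=2  ✓
Σlᵢ = 4 ⇒ even  ✓

none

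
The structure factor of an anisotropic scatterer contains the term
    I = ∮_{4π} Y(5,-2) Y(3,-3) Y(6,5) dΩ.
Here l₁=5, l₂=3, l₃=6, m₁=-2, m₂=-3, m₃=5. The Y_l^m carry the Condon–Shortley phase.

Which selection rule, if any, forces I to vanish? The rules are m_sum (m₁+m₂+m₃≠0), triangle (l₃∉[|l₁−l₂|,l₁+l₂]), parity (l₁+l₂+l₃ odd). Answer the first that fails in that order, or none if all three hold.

m₁+m₂+m₃ = -2 − 3 + 5 = 0  ✓
triangle: |5−3|=2 ≤ l₃=6 ≤ 5+3=8  ✓
parity: l₁+l₂+l₃ = 14 is even  ✓

none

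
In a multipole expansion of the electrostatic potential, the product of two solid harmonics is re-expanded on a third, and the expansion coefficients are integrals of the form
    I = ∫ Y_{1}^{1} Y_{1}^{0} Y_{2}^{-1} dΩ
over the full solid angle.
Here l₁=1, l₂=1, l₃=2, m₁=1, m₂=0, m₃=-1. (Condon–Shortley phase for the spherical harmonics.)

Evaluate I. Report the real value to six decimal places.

Checks pass: Σm=0; 4 even; l₃=2∈[0,2].
(2·1+1)(2·1+1)(2·2+1) = 45
Δ: 0! 2! 2! / 5! → 1/30
sum: t=0:+1/1 = 1/1
3j²(1 1 2; 0 0 0) = Δ·Π!·Σ² = 2/15  (sign +1)
sum: t=0:+1/2 = 1/2
3j²(1 1 2; 1 0 -1) = Δ·Π!·Σ² = 1/10  (sign -1)
combine: 4πI² = 45·2/15·1/10 = 3/5
take √, sign -1: I = -0.21850969

-0.218510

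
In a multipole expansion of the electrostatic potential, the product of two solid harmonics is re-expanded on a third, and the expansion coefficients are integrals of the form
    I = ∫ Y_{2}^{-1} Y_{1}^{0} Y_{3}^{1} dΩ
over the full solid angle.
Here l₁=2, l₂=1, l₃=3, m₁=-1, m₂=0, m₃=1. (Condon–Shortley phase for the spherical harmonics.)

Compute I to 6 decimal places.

Checks pass: Σm=0; 6 even; l₃=3∈[1,3].
(2·2+1)(2·1+1)(2·3+1) = 105
Δ: 0! 4! 2! / 7! → 1/105
sum: t=0:+1/4 = 1/4
3j²(2 1 3; 0 0 0) = Δ·Π!·Σ² = 3/35  (sign -1)
sum: t=0:+1/6 = 1/6
3j²(2 1 3; -1 0 1) = Δ·Π!·Σ² = 8/105  (sign +1)
combine: 4πI² = 105·3/35·8/105 = 24/35
take √, sign -1: I = -0.23359668

-0.233597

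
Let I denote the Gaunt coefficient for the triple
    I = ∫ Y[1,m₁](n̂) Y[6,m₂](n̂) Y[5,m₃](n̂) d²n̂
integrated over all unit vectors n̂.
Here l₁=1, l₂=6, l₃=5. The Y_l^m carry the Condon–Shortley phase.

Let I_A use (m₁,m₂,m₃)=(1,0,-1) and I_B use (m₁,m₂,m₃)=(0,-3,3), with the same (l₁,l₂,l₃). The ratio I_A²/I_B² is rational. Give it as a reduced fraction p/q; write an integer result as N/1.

5/9

Shared (l₁,l₂,l₃)=(1,6,5): N and (l;000)² cancel in I_A²/I_B².
A: Δ = 2!·0!·10!/13! = 1/858; Racah Σ t=0..0: t=0:+1/34560 = 1/34560; ⇒ 3j(1 6 5; 1 0 -1)² = 5/286, sgn +1
B: Δ = 2!·0!·10!/13! = 1/858; Racah Σ t=1..1: t=1:−1/80640 = -1/80640; ⇒ 3j(1 6 5; 0 -3 3)² = 9/286, sgn -1
I_A²/I_B² = (5/286)/(9/286) = 5/9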